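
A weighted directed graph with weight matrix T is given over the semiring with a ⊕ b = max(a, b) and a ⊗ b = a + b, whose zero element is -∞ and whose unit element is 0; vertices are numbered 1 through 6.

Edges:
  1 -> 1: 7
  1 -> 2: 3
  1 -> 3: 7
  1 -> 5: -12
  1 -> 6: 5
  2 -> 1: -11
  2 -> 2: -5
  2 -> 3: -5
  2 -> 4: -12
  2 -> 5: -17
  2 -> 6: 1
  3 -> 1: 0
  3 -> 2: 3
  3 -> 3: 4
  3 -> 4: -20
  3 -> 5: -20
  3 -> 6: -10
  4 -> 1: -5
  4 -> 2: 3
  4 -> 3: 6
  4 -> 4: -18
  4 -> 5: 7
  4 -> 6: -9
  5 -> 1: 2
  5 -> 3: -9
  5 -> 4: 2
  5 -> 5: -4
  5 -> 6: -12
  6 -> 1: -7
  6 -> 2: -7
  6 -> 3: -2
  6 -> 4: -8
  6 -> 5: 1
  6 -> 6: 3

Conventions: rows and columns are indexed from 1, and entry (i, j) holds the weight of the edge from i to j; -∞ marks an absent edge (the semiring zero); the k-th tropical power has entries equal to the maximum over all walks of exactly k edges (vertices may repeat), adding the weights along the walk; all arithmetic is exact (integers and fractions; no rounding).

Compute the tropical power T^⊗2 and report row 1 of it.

T^⊗2:
  [14, 10, 14, -3, 6, 12]
  [-4, -2, -1, -7, 2, 4]
  [7, 7, 8, -9, -9, 5]
  [9, 9, 10, 9, 3, 4]
  [9, 5, 9, -2, 9, 7]
  [3, 1, 2, 3, 4, 6]
Answer: row 1 of T^⊗2 = [14, 10, 14, -3, 6, 12]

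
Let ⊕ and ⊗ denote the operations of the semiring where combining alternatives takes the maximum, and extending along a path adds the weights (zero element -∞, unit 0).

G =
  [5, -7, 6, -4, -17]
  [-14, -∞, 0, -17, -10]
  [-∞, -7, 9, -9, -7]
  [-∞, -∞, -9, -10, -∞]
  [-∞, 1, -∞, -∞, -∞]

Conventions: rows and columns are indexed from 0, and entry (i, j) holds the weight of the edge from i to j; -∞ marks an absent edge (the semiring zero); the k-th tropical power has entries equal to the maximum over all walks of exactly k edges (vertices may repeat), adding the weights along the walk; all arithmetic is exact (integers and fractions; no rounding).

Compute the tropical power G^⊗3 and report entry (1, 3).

G^⊗2:
  [10, -1, 15, 1, -1]
  [-9, -7, 9, -9, -7]
  [-21, 2, 18, 0, 2]
  [-∞, -16, 0, -18, -16]
  [-13, -∞, 1, -16, -9]
G^⊗3:
  [15, 8, 24, 6, 8]
  [-4, 2, 18, 0, 2]
  [-12, 11, 27, 9, 11]
  [-30, -7, 9, -9, -7]
  [-8, -6, 10, -8, -6]
Key observation: the optimum is the walk 1->2->2->3, with weight 0 + 9 + (-9) = 0.
Optimal value attained by: walk 1->2->2->3.
Answer: (G^⊗3)[1][3] = 0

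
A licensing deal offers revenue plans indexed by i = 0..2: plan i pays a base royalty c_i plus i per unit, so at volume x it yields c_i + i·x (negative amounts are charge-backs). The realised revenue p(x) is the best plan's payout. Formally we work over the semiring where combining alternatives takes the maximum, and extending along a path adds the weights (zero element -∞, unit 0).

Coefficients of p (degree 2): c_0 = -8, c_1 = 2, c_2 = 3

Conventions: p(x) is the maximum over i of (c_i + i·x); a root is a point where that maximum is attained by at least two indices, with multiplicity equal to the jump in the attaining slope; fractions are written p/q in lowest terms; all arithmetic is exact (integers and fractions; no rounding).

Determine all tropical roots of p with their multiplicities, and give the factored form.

hull edge (i=0, c=-8) to (i=1, c=2): slope 10, span 1
hull edge (i=1, c=2) to (i=2, c=3): slope 1, span 1
Factored form: p(x) = 3 ⊗ (x ⊕ (-10)) ⊗ (x ⊕ (-1))
Answer: roots = -10 (mult 1), -1 (mult 1)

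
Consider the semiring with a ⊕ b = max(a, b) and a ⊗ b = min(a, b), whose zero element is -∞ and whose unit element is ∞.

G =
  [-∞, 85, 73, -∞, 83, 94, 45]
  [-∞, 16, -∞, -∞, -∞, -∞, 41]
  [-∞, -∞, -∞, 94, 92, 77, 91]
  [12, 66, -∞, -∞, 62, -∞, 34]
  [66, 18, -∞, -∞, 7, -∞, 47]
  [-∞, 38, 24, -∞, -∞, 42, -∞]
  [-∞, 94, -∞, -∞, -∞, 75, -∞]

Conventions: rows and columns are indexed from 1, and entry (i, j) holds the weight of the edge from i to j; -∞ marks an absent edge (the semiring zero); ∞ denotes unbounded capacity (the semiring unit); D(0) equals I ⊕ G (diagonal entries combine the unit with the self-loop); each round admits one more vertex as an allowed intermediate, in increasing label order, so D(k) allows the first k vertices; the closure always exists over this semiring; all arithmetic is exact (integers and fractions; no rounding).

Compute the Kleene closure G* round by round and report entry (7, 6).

D(0):
  [∞, 85, 73, -∞, 83, 94, 45]
  [-∞, ∞, -∞, -∞, -∞, -∞, 41]
  [-∞, -∞, ∞, 94, 92, 77, 91]
  [12, 66, -∞, ∞, 62, -∞, 34]
  [66, 18, -∞, -∞, ∞, -∞, 47]
  [-∞, 38, 24, -∞, -∞, ∞, -∞]
  [-∞, 94, -∞, -∞, -∞, 75, ∞]
D(1):
  [∞, 85, 73, -∞, 83, 94, 45]
  [-∞, ∞, -∞, -∞, -∞, -∞, 41]
  [-∞, -∞, ∞, 94, 92, 77, 91]
  [12, 66, 12, ∞, 62, 12, 34]
  [66, 66, 66, -∞, ∞, 66, 47]
  [-∞, 38, 24, -∞, -∞, ∞, -∞]
  [-∞, 94, -∞, -∞, -∞, 75, ∞]
D(2):
  [∞, 85, 73, -∞, 83, 94, 45]
  [-∞, ∞, -∞, -∞, -∞, -∞, 41]
  [-∞, -∞, ∞, 94, 92, 77, 91]
  [12, 66, 12, ∞, 62, 12, 41]
  [66, 66, 66, -∞, ∞, 66, 47]
  [-∞, 38, 24, -∞, -∞, ∞, 38]
  [-∞, 94, -∞, -∞, -∞, 75, ∞]
D(3):
  [∞, 85, 73, 73, 83, 94, 73]
  [-∞, ∞, -∞, -∞, -∞, -∞, 41]
  [-∞, -∞, ∞, 94, 92, 77, 91]
  [12, 66, 12, ∞, 62, 12, 41]
  [66, 66, 66, 66, ∞, 66, 66]
  [-∞, 38, 24, 24, 24, ∞, 38]
  [-∞, 94, -∞, -∞, -∞, 75, ∞]
D(4):
  [∞, 85, 73, 73, 83, 94, 73]
  [-∞, ∞, -∞, -∞, -∞, -∞, 41]
  [12, 66, ∞, 94, 92, 77, 91]
  [12, 66, 12, ∞, 62, 12, 41]
  [66, 66, 66, 66, ∞, 66, 66]
  [12, 38, 24, 24, 24, ∞, 38]
  [-∞, 94, -∞, -∞, -∞, 75, ∞]
D(5):
  [∞, 85, 73, 73, 83, 94, 73]
  [-∞, ∞, -∞, -∞, -∞, -∞, 41]
  [66, 66, ∞, 94, 92, 77, 91]
  [62, 66, 62, ∞, 62, 62, 62]
  [66, 66, 66, 66, ∞, 66, 66]
  [24, 38, 24, 24, 24, ∞, 38]
  [-∞, 94, -∞, -∞, -∞, 75, ∞]
D(6):
  [∞, 85, 73, 73, 83, 94, 73]
  [-∞, ∞, -∞, -∞, -∞, -∞, 41]
  [66, 66, ∞, 94, 92, 77, 91]
  [62, 66, 62, ∞, 62, 62, 62]
  [66, 66, 66, 66, ∞, 66, 66]
  [24, 38, 24, 24, 24, ∞, 38]
  [24, 94, 24, 24, 24, 75, ∞]
D(7):
  [∞, 85, 73, 73, 83, 94, 73]
  [24, ∞, 24, 24, 24, 41, 41]
  [66, 91, ∞, 94, 92, 77, 91]
  [62, 66, 62, ∞, 62, 62, 62]
  [66, 66, 66, 66, ∞, 66, 66]
  [24, 38, 24, 24, 24, ∞, 38]
  [24, 94, 24, 24, 24, 75, ∞]
Answer: G*[7][6] = 75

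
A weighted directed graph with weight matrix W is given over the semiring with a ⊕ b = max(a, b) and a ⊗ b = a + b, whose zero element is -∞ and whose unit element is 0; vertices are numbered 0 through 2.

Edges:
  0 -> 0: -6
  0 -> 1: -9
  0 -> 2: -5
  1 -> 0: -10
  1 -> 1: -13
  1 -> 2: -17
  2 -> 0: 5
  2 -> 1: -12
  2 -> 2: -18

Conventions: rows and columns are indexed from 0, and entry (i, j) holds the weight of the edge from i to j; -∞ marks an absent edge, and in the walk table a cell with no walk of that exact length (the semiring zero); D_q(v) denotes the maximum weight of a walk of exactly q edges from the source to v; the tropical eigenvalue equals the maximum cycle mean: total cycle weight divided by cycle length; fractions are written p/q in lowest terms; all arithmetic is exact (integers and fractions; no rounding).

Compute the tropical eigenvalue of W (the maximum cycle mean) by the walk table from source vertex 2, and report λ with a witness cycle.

q=0: [-∞, -∞, 0]
q=1: [5, -12, -18]
q=2: [-1, -4, 0]
q=3: [5, -10, -6]
Optimal cycle mean attained by: cycle 0->2->0, total (-5) + 5, length 2.
Answer: λ = 0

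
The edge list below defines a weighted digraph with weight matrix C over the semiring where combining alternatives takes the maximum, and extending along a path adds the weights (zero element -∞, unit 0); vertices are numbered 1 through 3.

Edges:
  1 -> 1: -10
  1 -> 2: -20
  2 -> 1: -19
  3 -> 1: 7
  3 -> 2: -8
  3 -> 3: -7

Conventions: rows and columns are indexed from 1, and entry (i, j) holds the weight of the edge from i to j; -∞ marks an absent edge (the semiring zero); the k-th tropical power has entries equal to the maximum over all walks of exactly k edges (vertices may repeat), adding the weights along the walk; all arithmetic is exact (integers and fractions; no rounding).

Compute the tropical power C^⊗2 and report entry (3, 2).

C^⊗2:
  [-20, -30, -∞]
  [-29, -39, -∞]
  [0, -13, -14]
Key observation: the optimum is the walk 3->1->2, with weight 7 + (-20) = -13.
Optimal value attained by: walk 3->1->2.
Answer: (C^⊗2)[3][2] = -13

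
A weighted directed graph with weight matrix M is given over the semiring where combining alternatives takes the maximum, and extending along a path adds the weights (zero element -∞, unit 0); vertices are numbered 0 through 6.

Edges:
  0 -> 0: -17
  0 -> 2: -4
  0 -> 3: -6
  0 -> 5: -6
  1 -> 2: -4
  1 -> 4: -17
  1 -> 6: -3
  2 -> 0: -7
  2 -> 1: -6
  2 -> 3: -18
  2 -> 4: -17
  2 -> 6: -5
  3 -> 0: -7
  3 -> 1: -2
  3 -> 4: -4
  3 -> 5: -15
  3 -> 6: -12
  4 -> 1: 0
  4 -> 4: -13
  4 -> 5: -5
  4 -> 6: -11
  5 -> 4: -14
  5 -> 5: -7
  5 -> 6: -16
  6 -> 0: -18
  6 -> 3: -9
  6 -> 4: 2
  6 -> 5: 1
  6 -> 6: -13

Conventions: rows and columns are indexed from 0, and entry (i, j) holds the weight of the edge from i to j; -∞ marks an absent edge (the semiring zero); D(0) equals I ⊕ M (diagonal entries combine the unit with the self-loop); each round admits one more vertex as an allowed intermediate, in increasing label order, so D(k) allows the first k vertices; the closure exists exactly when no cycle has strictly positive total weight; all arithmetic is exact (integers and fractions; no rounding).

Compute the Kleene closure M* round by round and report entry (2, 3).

D(0):
  [0, -∞, -4, -6, -∞, -6, -∞]
  [-∞, 0, -4, -∞, -17, -∞, -3]
  [-7, -6, 0, -18, -17, -∞, -5]
  [-7, -2, -∞, 0, -4, -15, -12]
  [-∞, 0, -∞, -∞, 0, -5, -11]
  [-∞, -∞, -∞, -∞, -14, 0, -16]
  [-18, -∞, -∞, -9, 2, 1, 0]
D(1):
  [0, -∞, -4, -6, -∞, -6, -∞]
  [-∞, 0, -4, -∞, -17, -∞, -3]
  [-7, -6, 0, -13, -17, -13, -5]
  [-7, -2, -11, 0, -4, -13, -12]
  [-∞, 0, -∞, -∞, 0, -5, -11]
  [-∞, -∞, -∞, -∞, -14, 0, -16]
  [-18, -∞, -22, -9, 2, 1, 0]
D(2):
  [0, -∞, -4, -6, -∞, -6, -∞]
  [-∞, 0, -4, -∞, -17, -∞, -3]
  [-7, -6, 0, -13, -17, -13, -5]
  [-7, -2, -6, 0, -4, -13, -5]
  [-∞, 0, -4, -∞, 0, -5, -3]
  [-∞, -∞, -∞, -∞, -14, 0, -16]
  [-18, -∞, -22, -9, 2, 1, 0]
D(3):
  [0, -10, -4, -6, -21, -6, -9]
  [-11, 0, -4, -17, -17, -17, -3]
  [-7, -6, 0, -13, -17, -13, -5]
  [-7, -2, -6, 0, -4, -13, -5]
  [-11, 0, -4, -17, 0, -5, -3]
  [-∞, -∞, -∞, -∞, -14, 0, -16]
  [-18, -28, -22, -9, 2, 1, 0]
D(4):
  [0, -8, -4, -6, -10, -6, -9]
  [-11, 0, -4, -17, -17, -17, -3]
  [-7, -6, 0, -13, -17, -13, -5]
  [-7, -2, -6, 0, -4, -13, -5]
  [-11, 0, -4, -17, 0, -5, -3]
  [-∞, -∞, -∞, -∞, -14, 0, -16]
  [-16, -11, -15, -9, 2, 1, 0]
D(5):
  [0, -8, -4, -6, -10, -6, -9]
  [-11, 0, -4, -17, -17, -17, -3]
  [-7, -6, 0, -13, -17, -13, -5]
  [-7, -2, -6, 0, -4, -9, -5]
  [-11, 0, -4, -17, 0, -5, -3]
  [-25, -14, -18, -31, -14, 0, -16]
  [-9, 2, -2, -9, 2, 1, 0]
D(6):
  [0, -8, -4, -6, -10, -6, -9]
  [-11, 0, -4, -17, -17, -17, -3]
  [-7, -6, 0, -13, -17, -13, -5]
  [-7, -2, -6, 0, -4, -9, -5]
  [-11, 0, -4, -17, 0, -5, -3]
  [-25, -14, -18, -31, -14, 0, -16]
  [-9, 2, -2, -9, 2, 1, 0]
D(7):
  [0, -7, -4, -6, -7, -6, -9]
  [-11, 0, -4, -12, -1, -2, -3]
  [-7, -3, 0, -13, -3, -4, -5]
  [-7, -2, -6, 0, -3, -4, -5]
  [-11, 0, -4, -12, 0, -2, -3]
  [-25, -14, -18, -25, -14, 0, -16]
  [-9, 2, -2, -9, 2, 1, 0]
Answer: M*[2][3] = -13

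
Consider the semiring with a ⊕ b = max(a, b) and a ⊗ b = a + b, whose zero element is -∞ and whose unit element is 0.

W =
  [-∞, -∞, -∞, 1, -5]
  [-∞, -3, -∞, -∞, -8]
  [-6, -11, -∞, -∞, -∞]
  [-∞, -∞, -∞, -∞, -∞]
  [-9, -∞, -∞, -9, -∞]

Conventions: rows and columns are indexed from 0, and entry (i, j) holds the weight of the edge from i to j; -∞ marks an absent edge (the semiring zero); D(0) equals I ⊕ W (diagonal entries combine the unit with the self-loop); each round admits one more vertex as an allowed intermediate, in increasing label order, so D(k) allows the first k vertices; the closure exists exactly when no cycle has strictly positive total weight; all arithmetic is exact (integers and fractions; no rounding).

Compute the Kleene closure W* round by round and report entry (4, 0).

D(0):
  [0, -∞, -∞, 1, -5]
  [-∞, 0, -∞, -∞, -8]
  [-6, -11, 0, -∞, -∞]
  [-∞, -∞, -∞, 0, -∞]
  [-9, -∞, -∞, -9, 0]
D(1):
  [0, -∞, -∞, 1, -5]
  [-∞, 0, -∞, -∞, -8]
  [-6, -11, 0, -5, -11]
  [-∞, -∞, -∞, 0, -∞]
  [-9, -∞, -∞, -8, 0]
D(2):
  [0, -∞, -∞, 1, -5]
  [-∞, 0, -∞, -∞, -8]
  [-6, -11, 0, -5, -11]
  [-∞, -∞, -∞, 0, -∞]
  [-9, -∞, -∞, -8, 0]
D(3):
  [0, -∞, -∞, 1, -5]
  [-∞, 0, -∞, -∞, -8]
  [-6, -11, 0, -5, -11]
  [-∞, -∞, -∞, 0, -∞]
  [-9, -∞, -∞, -8, 0]
D(4):
  [0, -∞, -∞, 1, -5]
  [-∞, 0, -∞, -∞, -8]
  [-6, -11, 0, -5, -11]
  [-∞, -∞, -∞, 0, -∞]
  [-9, -∞, -∞, -8, 0]
D(5):
  [0, -∞, -∞, 1, -5]
  [-17, 0, -∞, -16, -8]
  [-6, -11, 0, -5, -11]
  [-∞, -∞, -∞, 0, -∞]
  [-9, -∞, -∞, -8, 0]
Answer: W*[4][0] = -9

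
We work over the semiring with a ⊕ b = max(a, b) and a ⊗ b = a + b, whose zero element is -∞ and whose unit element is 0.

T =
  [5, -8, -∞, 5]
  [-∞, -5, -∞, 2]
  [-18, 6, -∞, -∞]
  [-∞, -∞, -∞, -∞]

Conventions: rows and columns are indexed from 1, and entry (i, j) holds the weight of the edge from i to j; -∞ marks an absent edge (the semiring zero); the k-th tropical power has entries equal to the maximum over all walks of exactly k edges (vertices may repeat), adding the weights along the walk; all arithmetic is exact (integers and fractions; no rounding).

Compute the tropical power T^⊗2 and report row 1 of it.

T^⊗2:
  [10, -3, -∞, 10]
  [-∞, -10, -∞, -3]
  [-13, 1, -∞, 8]
  [-∞, -∞, -∞, -∞]
Answer: row 1 of T^⊗2 = [10, -3, -∞, 10]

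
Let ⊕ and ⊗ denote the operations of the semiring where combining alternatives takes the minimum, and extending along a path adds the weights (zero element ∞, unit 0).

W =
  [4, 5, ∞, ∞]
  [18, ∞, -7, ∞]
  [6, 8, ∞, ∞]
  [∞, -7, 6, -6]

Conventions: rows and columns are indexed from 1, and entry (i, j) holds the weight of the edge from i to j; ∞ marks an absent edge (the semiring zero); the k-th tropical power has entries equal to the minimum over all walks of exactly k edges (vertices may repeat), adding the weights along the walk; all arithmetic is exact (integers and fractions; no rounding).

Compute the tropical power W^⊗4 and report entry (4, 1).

W^⊗2:
  [8, 9, -2, ∞]
  [-1, 1, ∞, ∞]
  [10, 11, 1, ∞]
  [11, -13, -14, -12]
W^⊗3:
  [4, 6, 2, ∞]
  [3, 4, -6, ∞]
  [7, 9, 4, ∞]
  [-8, -19, -20, -18]
W^⊗4:
  [8, 9, -1, ∞]
  [0, 2, -3, ∞]
  [10, 12, 2, ∞]
  [-14, -25, -26, -24]
Key observation: the optimum is the walk 4->4->2->3->1, with weight (-6) + (-7) + (-7) + 6 = -14.
Optimal value attained by: walk 4->4->2->3->1.
Answer: (W^⊗4)[4][1] = -14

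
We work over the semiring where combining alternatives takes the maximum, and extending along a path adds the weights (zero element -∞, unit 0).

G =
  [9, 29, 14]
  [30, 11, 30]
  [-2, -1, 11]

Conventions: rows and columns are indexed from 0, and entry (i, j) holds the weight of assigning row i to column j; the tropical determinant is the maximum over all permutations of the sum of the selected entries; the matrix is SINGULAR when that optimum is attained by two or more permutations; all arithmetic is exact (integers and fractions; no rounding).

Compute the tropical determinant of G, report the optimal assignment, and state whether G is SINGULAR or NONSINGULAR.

σ = (0, 1, 2): 9 + 11 + 11 = 31
σ = (0, 2, 1): 9 + 30 + (-1) = 38
σ = (1, 0, 2): 29 + 30 + 11 = 70
σ = (1, 2, 0): 29 + 30 + (-2) = 57
σ = (2, 0, 1): 14 + 30 + (-1) = 43
σ = (2, 1, 0): 14 + 11 + (-2) = 23
Optimal value attained by: σ = (1, 0, 2).
Answer: det⊕(G) = 70; verdict: NONSINGULAR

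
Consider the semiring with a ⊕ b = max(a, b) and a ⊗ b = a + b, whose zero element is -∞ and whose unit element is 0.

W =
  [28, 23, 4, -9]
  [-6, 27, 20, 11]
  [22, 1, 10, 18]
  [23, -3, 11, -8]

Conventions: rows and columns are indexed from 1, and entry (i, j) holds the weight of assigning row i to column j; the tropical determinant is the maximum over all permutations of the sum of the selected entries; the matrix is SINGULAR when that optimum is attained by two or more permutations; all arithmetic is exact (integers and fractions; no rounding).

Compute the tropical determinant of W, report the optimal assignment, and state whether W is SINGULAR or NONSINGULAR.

σ = (1, 2, 3, 4): 28 + 27 + 10 + (-8) = 57
σ = (1, 2, 4, 3): 28 + 27 + 18 + 11 = 84
σ = (1, 3, 2, 4): 28 + 20 + 1 + (-8) = 41
σ = (1, 3, 4, 2): 28 + 20 + 18 + (-3) = 63
σ = (1, 4, 2, 3): 28 + 11 + 1 + 11 = 51
σ = (1, 4, 3, 2): 28 + 11 + 10 + (-3) = 46
σ = (2, 1, 3, 4): 23 + (-6) + 10 + (-8) = 19
σ = (2, 1, 4, 3): 23 + (-6) + 18 + 11 = 46
σ = (2, 3, 1, 4): 23 + 20 + 22 + (-8) = 57
σ = (2, 3, 4, 1): 23 + 20 + 18 + 23 = 84
σ = (2, 4, 1, 3): 23 + 11 + 22 + 11 = 67
σ = (2, 4, 3, 1): 23 + 11 + 10 + 23 = 67
σ = (3, 1, 2, 4): 4 + (-6) + 1 + (-8) = -9
σ = (3, 1, 4, 2): 4 + (-6) + 18 + (-3) = 13
σ = (3, 2, 1, 4): 4 + 27 + 22 + (-8) = 45
σ = (3, 2, 4, 1): 4 + 27 + 18 + 23 = 72
σ = (3, 4, 1, 2): 4 + 11 + 22 + (-3) = 34
σ = (3, 4, 2, 1): 4 + 11 + 1 + 23 = 39
σ = (4, 1, 2, 3): (-9) + (-6) + 1 + 11 = -3
σ = (4, 1, 3, 2): (-9) + (-6) + 10 + (-3) = -8
σ = (4, 2, 1, 3): (-9) + 27 + 22 + 11 = 51
σ = (4, 2, 3, 1): (-9) + 27 + 10 + 23 = 51
σ = (4, 3, 1, 2): (-9) + 20 + 22 + (-3) = 30
σ = (4, 3, 2, 1): (-9) + 20 + 1 + 23 = 35
Optimal value attained by: σ = (1, 2, 4, 3).
Answer: det⊕(W) = 84; verdict: SINGULAR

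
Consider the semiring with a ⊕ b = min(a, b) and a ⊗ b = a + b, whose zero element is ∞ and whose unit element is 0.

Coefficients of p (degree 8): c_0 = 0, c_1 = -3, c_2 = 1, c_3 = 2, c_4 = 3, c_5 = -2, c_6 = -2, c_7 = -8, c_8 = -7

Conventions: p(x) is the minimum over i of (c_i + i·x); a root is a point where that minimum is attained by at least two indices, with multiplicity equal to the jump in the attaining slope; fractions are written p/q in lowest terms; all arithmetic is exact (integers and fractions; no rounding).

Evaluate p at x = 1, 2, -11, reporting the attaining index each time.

p(1) = min(0+0·1=0, -3+1·1=-2, 1+2·1=3, 2+3·1=5, 3+4·1=7, -2+5·1=3, -2+6·1=4, -8+7·1=-1, -7+8·1=1) = -2 (attained by i=1)
p(2) = min(0+0·2=0, -3+1·2=-1, 1+2·2=5, 2+3·2=8, 3+4·2=11, -2+5·2=8, -2+6·2=10, -8+7·2=6, -7+8·2=9) = -1 (attained by i=1)
p(-11) = min(0+0·(-11)=0, -3+1·(-11)=-14, 1+2·(-11)=-21, 2+3·(-11)=-31, 3+4·(-11)=-41, -2+5·(-11)=-57, -2+6·(-11)=-68, -8+7·(-11)=-85, -7+8·(-11)=-95) = -95 (attained by i=8)
Answer: p(1) = -2; p(2) = -1; p(-11) = -95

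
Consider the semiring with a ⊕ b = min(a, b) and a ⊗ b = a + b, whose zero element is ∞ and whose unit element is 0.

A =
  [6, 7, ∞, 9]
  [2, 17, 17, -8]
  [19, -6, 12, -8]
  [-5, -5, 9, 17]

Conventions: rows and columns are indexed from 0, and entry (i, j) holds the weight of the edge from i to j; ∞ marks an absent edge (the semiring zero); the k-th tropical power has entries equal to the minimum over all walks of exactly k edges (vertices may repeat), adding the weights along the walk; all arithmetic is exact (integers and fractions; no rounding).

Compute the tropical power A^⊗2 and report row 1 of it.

A^⊗2:
  [4, 4, 18, -1]
  [-13, -13, 1, 9]
  [-13, -13, 1, -14]
  [-3, 2, 12, -13]
Answer: row 1 of A^⊗2 = [-13, -13, 1, 9]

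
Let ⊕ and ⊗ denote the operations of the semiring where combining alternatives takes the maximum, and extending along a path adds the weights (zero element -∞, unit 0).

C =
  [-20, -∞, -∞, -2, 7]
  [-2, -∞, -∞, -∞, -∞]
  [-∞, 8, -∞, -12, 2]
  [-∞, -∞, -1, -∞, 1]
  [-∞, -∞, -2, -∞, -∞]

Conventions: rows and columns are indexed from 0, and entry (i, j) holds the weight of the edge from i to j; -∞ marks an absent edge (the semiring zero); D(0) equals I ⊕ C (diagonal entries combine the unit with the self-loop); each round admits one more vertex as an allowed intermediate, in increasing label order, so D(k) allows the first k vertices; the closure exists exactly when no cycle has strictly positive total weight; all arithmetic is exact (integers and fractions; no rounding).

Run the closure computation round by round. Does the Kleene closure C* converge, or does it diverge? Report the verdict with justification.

D(0):
  [0, -∞, -∞, -2, 7]
  [-2, 0, -∞, -∞, -∞]
  [-∞, 8, 0, -12, 2]
  [-∞, -∞, -1, 0, 1]
  [-∞, -∞, -2, -∞, 0]
D(1):
  [0, -∞, -∞, -2, 7]
  [-2, 0, -∞, -4, 5]
  [-∞, 8, 0, -12, 2]
  [-∞, -∞, -1, 0, 1]
  [-∞, -∞, -2, -∞, 0]
D(2):
  [0, -∞, -∞, -2, 7]
  [-2, 0, -∞, -4, 5]
  [6, 8, 0, 4, 13]
  [-∞, -∞, -1, 0, 1]
  [-∞, -∞, -2, -∞, 0]
Detection: at round 3, diagonal entry (3, 3) turns strictly positive.
Key observation: the cycle 3->2->1->0->3 has total weight (-1) + 8 + (-2) + (-2), which is strictly positive.
Answer: DIVERGES — positive cycle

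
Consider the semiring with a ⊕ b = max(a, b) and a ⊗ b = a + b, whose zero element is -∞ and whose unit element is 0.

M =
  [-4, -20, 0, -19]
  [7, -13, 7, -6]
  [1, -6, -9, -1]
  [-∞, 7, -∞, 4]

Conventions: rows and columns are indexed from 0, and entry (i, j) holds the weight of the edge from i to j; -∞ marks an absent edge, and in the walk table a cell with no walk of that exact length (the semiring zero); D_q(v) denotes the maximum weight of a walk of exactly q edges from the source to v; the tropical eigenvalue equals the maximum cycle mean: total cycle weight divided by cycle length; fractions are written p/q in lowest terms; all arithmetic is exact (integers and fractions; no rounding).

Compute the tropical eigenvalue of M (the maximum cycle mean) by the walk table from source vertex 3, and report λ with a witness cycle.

q=0: [-∞, -∞, -∞, 0]
q=1: [-∞, 7, -∞, 4]
q=2: [14, 11, 14, 8]
q=3: [18, 15, 18, 13]
q=4: [22, 20, 22, 17]
Optimal cycle mean attained by: cycle 1->2->3->1, total 7 + (-1) + 7, length 3.
Answer: λ = 13/3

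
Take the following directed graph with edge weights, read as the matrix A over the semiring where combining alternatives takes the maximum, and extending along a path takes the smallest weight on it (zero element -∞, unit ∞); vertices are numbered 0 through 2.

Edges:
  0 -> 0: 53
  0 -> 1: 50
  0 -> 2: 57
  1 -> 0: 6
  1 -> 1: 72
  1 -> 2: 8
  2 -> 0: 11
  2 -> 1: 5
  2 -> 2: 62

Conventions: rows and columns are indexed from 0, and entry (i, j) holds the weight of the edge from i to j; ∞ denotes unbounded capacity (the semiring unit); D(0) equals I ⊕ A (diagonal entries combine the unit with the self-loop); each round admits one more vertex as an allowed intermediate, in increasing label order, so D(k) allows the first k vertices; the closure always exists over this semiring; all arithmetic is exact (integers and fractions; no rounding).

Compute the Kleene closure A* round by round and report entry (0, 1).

D(0):
  [∞, 50, 57]
  [6, ∞, 8]
  [11, 5, ∞]
D(1):
  [∞, 50, 57]
  [6, ∞, 8]
  [11, 11, ∞]
D(2):
  [∞, 50, 57]
  [6, ∞, 8]
  [11, 11, ∞]
D(3):
  [∞, 50, 57]
  [8, ∞, 8]
  [11, 11, ∞]
Answer: A*[0][1] = 50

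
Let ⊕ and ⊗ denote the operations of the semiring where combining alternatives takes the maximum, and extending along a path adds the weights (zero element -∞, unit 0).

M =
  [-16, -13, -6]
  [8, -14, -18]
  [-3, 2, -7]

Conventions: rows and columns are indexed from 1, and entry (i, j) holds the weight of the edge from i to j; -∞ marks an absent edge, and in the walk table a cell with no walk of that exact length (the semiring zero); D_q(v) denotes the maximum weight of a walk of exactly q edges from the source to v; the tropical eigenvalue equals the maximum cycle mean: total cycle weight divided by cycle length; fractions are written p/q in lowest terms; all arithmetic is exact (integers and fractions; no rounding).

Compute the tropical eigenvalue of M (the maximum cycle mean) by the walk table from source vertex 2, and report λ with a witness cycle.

q=0: [-∞, 0, -∞]
q=1: [8, -14, -18]
q=2: [-6, -5, 2]
q=3: [3, 4, -5]
Optimal cycle mean attained by: cycle 1->3->2->1, total (-6) + 2 + 8, length 3.
Answer: λ = 4/3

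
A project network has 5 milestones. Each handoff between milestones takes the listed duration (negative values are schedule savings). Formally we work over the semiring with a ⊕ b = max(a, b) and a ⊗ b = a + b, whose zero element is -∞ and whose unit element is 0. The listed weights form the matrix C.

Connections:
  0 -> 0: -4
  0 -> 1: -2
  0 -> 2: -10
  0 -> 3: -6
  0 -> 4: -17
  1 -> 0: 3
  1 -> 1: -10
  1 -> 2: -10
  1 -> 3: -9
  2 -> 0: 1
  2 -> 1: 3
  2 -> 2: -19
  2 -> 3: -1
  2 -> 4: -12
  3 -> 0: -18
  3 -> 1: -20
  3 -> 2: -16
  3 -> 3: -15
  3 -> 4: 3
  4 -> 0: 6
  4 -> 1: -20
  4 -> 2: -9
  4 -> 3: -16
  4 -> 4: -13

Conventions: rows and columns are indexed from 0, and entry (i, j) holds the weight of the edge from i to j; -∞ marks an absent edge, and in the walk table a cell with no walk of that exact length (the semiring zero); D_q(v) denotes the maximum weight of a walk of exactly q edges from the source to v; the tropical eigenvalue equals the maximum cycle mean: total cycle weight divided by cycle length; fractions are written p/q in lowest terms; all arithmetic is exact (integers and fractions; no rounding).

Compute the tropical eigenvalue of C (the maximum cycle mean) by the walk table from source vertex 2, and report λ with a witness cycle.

q=0: [-∞, -∞, 0, -∞, -∞]
q=1: [1, 3, -19, -1, -12]
q=2: [6, -1, -7, -5, 2]
q=3: [8, 4, -4, 0, -2]
q=4: [7, 6, -2, 2, 3]
q=5: [9, 5, -3, 1, 5]
Optimal cycle mean attained by: cycle 0->3->4->0, total (-6) + 3 + 6, length 3.
Answer: λ = 1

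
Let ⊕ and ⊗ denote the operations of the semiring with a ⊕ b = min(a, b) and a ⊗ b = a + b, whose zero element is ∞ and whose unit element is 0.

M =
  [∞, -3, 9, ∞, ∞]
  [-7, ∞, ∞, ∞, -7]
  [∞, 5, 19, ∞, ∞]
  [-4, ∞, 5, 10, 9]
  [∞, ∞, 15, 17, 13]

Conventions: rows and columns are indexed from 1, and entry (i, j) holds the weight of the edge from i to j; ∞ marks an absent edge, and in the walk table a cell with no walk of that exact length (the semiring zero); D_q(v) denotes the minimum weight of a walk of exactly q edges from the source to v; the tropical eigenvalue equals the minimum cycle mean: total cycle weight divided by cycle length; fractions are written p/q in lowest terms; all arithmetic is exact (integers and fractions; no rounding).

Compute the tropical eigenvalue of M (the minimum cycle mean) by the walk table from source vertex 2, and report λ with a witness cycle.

q=0: [∞, 0, ∞, ∞, ∞]
q=1: [-7, ∞, ∞, ∞, -7]
q=2: [∞, -10, 2, 10, 6]
q=3: [-17, 7, 15, 20, -17]
q=4: [0, -20, -8, 0, -4]
q=5: [-27, -3, 5, 10, -27]
Optimal cycle mean attained by: cycle 1->2->1, total (-3) + (-7), length 2.
Answer: λ = -5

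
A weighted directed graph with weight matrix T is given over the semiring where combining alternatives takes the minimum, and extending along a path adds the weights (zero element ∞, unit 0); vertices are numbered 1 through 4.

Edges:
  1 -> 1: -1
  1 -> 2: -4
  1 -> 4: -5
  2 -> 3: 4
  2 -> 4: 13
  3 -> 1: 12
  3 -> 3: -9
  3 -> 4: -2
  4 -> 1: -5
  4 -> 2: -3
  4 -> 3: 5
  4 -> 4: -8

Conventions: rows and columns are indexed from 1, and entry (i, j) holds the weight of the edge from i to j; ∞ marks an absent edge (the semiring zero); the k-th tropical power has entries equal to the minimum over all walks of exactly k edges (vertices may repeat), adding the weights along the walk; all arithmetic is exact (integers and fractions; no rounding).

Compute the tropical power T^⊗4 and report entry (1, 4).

T^⊗2:
  [-10, -8, 0, -13]
  [8, 10, -5, 2]
  [-7, -5, -18, -11]
  [-13, -11, -4, -16]
T^⊗3:
  [-18, -16, -9, -21]
  [-3, -1, -14, -7]
  [-16, -14, -27, -20]
  [-21, -19, -13, -24]
T^⊗4:
  [-26, -24, -18, -29]
  [-12, -10, -23, -16]
  [-25, -23, -36, -29]
  [-29, -27, -22, -32]
Key observation: the optimum is the walk 1->4->4->4->4, with weight (-5) + (-8) + (-8) + (-8) = -29.
Optimal value attained by: walk 1->4->4->4->4.
Answer: (T^⊗4)[1][4] = -29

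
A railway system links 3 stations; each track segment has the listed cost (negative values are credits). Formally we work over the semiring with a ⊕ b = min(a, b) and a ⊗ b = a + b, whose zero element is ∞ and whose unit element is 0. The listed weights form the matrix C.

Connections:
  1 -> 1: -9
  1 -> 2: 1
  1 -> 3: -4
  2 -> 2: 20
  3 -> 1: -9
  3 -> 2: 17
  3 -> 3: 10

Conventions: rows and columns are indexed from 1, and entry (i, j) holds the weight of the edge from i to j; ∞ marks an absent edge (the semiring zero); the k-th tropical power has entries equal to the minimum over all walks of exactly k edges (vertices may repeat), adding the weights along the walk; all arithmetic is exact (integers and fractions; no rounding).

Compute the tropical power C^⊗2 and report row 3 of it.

C^⊗2:
  [-18, -8, -13]
  [∞, 40, ∞]
  [-18, -8, -13]
Answer: row 3 of C^⊗2 = [-18, -8, -13]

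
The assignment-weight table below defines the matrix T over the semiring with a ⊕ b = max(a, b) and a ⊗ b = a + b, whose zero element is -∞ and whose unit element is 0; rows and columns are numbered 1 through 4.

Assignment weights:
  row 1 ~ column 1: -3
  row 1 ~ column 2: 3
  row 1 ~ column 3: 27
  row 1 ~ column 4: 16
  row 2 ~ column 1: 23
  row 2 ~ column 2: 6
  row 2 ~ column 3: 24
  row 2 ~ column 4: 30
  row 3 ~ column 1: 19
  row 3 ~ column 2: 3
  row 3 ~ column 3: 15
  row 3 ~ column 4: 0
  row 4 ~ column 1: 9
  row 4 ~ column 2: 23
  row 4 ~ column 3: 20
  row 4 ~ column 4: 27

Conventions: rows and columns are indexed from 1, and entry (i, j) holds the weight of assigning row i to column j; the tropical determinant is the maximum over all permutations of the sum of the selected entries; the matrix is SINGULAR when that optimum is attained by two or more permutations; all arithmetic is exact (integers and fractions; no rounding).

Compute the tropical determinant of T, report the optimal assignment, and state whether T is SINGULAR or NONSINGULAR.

σ = (1, 2, 3, 4): (-3) + 6 + 15 + 27 = 45
σ = (1, 2, 4, 3): (-3) + 6 + 0 + 20 = 23
σ = (1, 3, 2, 4): (-3) + 24 + 3 + 27 = 51
σ = (1, 3, 4, 2): (-3) + 24 + 0 + 23 = 44
σ = (1, 4, 2, 3): (-3) + 30 + 3 + 20 = 50
σ = (1, 4, 3, 2): (-3) + 30 + 15 + 23 = 65
σ = (2, 1, 3, 4): 3 + 23 + 15 + 27 = 68
σ = (2, 1, 4, 3): 3 + 23 + 0 + 20 = 46
σ = (2, 3, 1, 4): 3 + 24 + 19 + 27 = 73
σ = (2, 3, 4, 1): 3 + 24 + 0 + 9 = 36
σ = (2, 4, 1, 3): 3 + 30 + 19 + 20 = 72
σ = (2, 4, 3, 1): 3 + 30 + 15 + 9 = 57
σ = (3, 1, 2, 4): 27 + 23 + 3 + 27 = 80
σ = (3, 1, 4, 2): 27 + 23 + 0 + 23 = 73
σ = (3, 2, 1, 4): 27 + 6 + 19 + 27 = 79
σ = (3, 2, 4, 1): 27 + 6 + 0 + 9 = 42
σ = (3, 4, 1, 2): 27 + 30 + 19 + 23 = 99
σ = (3, 4, 2, 1): 27 + 30 + 3 + 9 = 69
σ = (4, 1, 2, 3): 16 + 23 + 3 + 20 = 62
σ = (4, 1, 3, 2): 16 + 23 + 15 + 23 = 77
σ = (4, 2, 1, 3): 16 + 6 + 19 + 20 = 61
σ = (4, 2, 3, 1): 16 + 6 + 15 + 9 = 46
σ = (4, 3, 1, 2): 16 + 24 + 19 + 23 = 82
σ = (4, 3, 2, 1): 16 + 24 + 3 + 9 = 52
Optimal value attained by: σ = (3, 4, 1, 2).
Answer: det⊕(T) = 99; verdict: NONSINGULAR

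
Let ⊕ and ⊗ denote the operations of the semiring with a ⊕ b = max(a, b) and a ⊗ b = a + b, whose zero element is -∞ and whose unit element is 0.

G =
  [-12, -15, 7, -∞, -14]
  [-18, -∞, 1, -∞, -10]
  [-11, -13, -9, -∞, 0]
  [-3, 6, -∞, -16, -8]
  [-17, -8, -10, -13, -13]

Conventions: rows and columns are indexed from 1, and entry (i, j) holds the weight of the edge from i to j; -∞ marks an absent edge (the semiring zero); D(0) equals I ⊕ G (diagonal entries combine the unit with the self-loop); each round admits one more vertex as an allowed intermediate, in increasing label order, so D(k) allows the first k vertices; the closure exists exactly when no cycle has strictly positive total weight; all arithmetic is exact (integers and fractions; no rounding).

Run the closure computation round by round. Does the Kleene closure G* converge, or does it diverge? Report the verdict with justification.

D(0):
  [0, -15, 7, -∞, -14]
  [-18, 0, 1, -∞, -10]
  [-11, -13, 0, -∞, 0]
  [-3, 6, -∞, 0, -8]
  [-17, -8, -10, -13, 0]
D(1):
  [0, -15, 7, -∞, -14]
  [-18, 0, 1, -∞, -10]
  [-11, -13, 0, -∞, 0]
  [-3, 6, 4, 0, -8]
  [-17, -8, -10, -13, 0]
D(2):
  [0, -15, 7, -∞, -14]
  [-18, 0, 1, -∞, -10]
  [-11, -13, 0, -∞, 0]
  [-3, 6, 7, 0, -4]
  [-17, -8, -7, -13, 0]
D(3):
  [0, -6, 7, -∞, 7]
  [-10, 0, 1, -∞, 1]
  [-11, -13, 0, -∞, 0]
  [-3, 6, 7, 0, 7]
  [-17, -8, -7, -13, 0]
D(4):
  [0, -6, 7, -∞, 7]
  [-10, 0, 1, -∞, 1]
  [-11, -13, 0, -∞, 0]
  [-3, 6, 7, 0, 7]
  [-16, -7, -6, -13, 0]
D(5):
  [0, 0, 7, -6, 7]
  [-10, 0, 1, -12, 1]
  [-11, -7, 0, -13, 0]
  [-3, 6, 7, 0, 7]
  [-16, -7, -6, -13, 0]
Key observation: every diagonal entry stays at the unit through all rounds, so no improving cycle exists.
Answer: CONVERGES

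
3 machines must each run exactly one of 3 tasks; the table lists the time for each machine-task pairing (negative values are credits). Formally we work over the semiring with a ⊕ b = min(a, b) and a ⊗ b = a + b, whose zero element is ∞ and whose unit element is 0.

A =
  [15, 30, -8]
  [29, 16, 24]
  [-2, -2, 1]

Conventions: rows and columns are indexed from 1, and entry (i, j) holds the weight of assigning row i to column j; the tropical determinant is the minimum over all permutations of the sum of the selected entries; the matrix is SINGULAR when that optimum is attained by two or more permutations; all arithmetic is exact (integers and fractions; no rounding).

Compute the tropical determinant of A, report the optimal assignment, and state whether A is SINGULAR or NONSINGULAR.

σ = (1, 2, 3): 15 + 16 + 1 = 32
σ = (1, 3, 2): 15 + 24 + (-2) = 37
σ = (2, 1, 3): 30 + 29 + 1 = 60
σ = (2, 3, 1): 30 + 24 + (-2) = 52
σ = (3, 1, 2): (-8) + 29 + (-2) = 19
σ = (3, 2, 1): (-8) + 16 + (-2) = 6
Optimal value attained by: σ = (3, 2, 1).
Answer: det⊕(A) = 6; verdict: NONSINGULAR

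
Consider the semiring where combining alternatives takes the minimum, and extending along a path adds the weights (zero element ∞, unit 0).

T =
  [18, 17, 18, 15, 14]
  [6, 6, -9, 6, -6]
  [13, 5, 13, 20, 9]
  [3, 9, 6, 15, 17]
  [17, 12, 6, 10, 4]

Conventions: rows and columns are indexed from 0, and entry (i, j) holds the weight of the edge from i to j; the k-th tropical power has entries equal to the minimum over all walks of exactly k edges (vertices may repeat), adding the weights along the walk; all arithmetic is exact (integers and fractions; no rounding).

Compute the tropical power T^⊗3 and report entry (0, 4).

T^⊗2:
  [18, 23, 8, 23, 11]
  [4, -4, -3, 4, -2]
  [11, 11, -4, 11, -1]
  [15, 11, 0, 15, 3]
  [13, 11, 3, 14, 6]
T^⊗3:
  [21, 13, 14, 21, 15]
  [2, 2, -13, 2, -10]
  [9, 1, 2, 9, 3]
  [13, 5, 2, 13, 5]
  [16, 8, 2, 16, 5]
Key observation: the optimum is the walk 0->1->4->4, with weight 17 + (-6) + 4 = 15.
Optimal value attained by: walk 0->1->4->4.
Answer: (T^⊗3)[0][4] = 15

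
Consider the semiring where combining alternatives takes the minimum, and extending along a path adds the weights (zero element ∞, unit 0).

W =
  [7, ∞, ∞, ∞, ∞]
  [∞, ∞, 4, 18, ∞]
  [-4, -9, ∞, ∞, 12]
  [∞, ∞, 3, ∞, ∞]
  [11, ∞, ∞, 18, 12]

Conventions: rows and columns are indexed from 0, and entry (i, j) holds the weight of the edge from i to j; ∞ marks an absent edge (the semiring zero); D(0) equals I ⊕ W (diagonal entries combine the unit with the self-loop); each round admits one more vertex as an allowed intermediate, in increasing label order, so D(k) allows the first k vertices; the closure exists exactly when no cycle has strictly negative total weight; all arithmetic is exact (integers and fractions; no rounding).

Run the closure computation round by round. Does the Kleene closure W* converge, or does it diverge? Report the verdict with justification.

D(0):
  [0, ∞, ∞, ∞, ∞]
  [∞, 0, 4, 18, ∞]
  [-4, -9, 0, ∞, 12]
  [∞, ∞, 3, 0, ∞]
  [11, ∞, ∞, 18, 0]
D(1):
  [0, ∞, ∞, ∞, ∞]
  [∞, 0, 4, 18, ∞]
  [-4, -9, 0, ∞, 12]
  [∞, ∞, 3, 0, ∞]
  [11, ∞, ∞, 18, 0]
Detection: at round 2, diagonal entry (2, 2) turns strictly negative.
Key observation: the cycle 2->1->2 has total weight (-9) + 4, which is strictly negative.
Answer: DIVERGES — negative cycle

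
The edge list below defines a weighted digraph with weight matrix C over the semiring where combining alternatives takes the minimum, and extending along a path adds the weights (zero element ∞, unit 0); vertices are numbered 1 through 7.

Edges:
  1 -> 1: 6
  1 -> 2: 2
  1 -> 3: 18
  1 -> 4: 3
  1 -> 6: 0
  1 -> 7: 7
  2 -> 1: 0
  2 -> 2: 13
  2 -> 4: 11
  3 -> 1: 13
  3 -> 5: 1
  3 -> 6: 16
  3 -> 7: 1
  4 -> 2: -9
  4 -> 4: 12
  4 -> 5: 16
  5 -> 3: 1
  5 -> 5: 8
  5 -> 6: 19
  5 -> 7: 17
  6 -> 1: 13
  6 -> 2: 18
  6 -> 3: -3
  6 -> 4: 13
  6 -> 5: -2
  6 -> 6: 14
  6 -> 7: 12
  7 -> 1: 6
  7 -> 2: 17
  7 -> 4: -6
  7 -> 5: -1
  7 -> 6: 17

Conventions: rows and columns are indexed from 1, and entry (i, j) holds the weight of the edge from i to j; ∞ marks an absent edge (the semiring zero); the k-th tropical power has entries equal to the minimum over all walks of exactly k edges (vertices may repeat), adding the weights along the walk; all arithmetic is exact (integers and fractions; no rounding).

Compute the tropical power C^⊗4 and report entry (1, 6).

C^⊗2:
  [2, -6, -3, 1, -2, 6, 12]
  [6, 2, 18, 3, 27, 0, 7]
  [7, 15, 2, -5, 0, 13, 18]
  [-9, 3, 17, 2, 24, 35, 33]
  [14, 34, 9, 11, 2, 17, 2]
  [10, 4, -1, 6, -2, 13, -2]
  [12, -15, 0, 6, 7, 6, 13]
C^⊗3:
  [-6, -8, -1, 5, -2, 2, -2]
  [2, -6, -3, 1, -2, 6, 12]
  [13, -14, 1, 7, 3, 7, 3]
  [-3, -7, 9, -6, 18, -9, -2]
  [8, 2, 3, -4, 1, 14, 10]
  [4, -3, -1, -8, -3, 10, 0]
  [-15, -3, 3, -4, 1, 12, 1]
C^⊗4:
  [-8, -4, -1, -8, -3, -6, 0]
  [-6, -8, -1, 5, -2, 2, -2]
  [-14, -2, 4, -3, 2, 13, 2]
  [-7, -15, -12, -8, -11, -3, 3]
  [2, -13, 2, 4, 4, 8, 4]
  [-3, -17, -2, -6, -1, 4, 0]
  [-9, -13, 2, -12, 0, -15, -8]
Key observation: the optimum is the walk 1->4->2->1->6, with weight 3 + (-9) + 0 + 0 = -6.
Optimal value attained by: walk 1->4->2->1->6.
Answer: (C^⊗4)[1][6] = -6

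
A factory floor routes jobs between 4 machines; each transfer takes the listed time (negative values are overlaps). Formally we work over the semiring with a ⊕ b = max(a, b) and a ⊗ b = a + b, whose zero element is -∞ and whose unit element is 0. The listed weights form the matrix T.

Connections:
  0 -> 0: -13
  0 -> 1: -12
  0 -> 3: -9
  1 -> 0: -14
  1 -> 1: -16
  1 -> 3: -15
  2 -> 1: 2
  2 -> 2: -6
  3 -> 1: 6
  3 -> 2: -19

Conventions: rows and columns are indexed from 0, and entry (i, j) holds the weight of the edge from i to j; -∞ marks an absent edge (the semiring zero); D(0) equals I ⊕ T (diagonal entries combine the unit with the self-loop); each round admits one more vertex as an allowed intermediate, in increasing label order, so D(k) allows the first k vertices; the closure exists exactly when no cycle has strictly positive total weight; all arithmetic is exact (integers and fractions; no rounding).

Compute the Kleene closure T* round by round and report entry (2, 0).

D(0):
  [0, -12, -∞, -9]
  [-14, 0, -∞, -15]
  [-∞, 2, 0, -∞]
  [-∞, 6, -19, 0]
D(1):
  [0, -12, -∞, -9]
  [-14, 0, -∞, -15]
  [-∞, 2, 0, -∞]
  [-∞, 6, -19, 0]
D(2):
  [0, -12, -∞, -9]
  [-14, 0, -∞, -15]
  [-12, 2, 0, -13]
  [-8, 6, -19, 0]
D(3):
  [0, -12, -∞, -9]
  [-14, 0, -∞, -15]
  [-12, 2, 0, -13]
  [-8, 6, -19, 0]
D(4):
  [0, -3, -28, -9]
  [-14, 0, -34, -15]
  [-12, 2, 0, -13]
  [-8, 6, -19, 0]
Answer: T*[2][0] = -12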